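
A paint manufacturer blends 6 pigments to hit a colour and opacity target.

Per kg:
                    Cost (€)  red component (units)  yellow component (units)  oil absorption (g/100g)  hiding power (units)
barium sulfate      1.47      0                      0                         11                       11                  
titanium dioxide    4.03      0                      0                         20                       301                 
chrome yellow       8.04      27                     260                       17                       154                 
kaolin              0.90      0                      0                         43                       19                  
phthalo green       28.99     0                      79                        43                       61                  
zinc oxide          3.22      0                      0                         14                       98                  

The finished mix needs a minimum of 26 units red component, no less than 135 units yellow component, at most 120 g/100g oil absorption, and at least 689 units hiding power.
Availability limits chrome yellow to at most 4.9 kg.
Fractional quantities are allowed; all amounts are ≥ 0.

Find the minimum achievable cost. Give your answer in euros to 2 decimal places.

Set it up as a linear program. Let x1 = kg of barium sulfate, x2 = kg of titanium dioxide, x3 = kg of chrome yellow, x4 = kg of kaolin, x5 = kg of phthalo green, x6 = kg of zinc oxide.
min 1.47x1 + 4.03x2 + 8.04x3 + 0.9x4 + 28.99x5 + 3.22x6 with:
  27x3 ≥ 26   (red component)
  260x3 + 79x5 ≥ 135   (yellow component)
  11x1 + 20x2 + 17x3 + 43x4 + 43x5 + 14x6 ≤ 120   (oil absorption)
  11x1 + 301x2 + 154x3 + 19x4 + 61x5 + 98x6 ≥ 689   (hiding power)
  x3 ≤ 4.9
  x1, x2, x3, x4, x5, x6 ≥ 0.
At the optimum only titanium dioxide, chrome yellow are positive (barium sulfate, kaolin, phthalo green, zinc oxide = 0). Binding constraints: red component and hiding power.
So titanium dioxide = 1.796 kg, chrome yellow = 0.963 kg.
Cost = 4.03·1.796 + 8.04·0.963 = 14.9804.

€14.98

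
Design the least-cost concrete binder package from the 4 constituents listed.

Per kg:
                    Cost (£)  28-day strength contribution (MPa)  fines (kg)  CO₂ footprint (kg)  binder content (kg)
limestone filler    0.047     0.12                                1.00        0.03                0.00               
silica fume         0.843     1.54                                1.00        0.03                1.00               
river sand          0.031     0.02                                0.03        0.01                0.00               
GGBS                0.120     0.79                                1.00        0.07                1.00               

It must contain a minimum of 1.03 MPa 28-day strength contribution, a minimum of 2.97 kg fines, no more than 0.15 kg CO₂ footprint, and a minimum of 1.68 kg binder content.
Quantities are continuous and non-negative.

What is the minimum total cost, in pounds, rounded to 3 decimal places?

£0.376

This is a linear program. Let x1 = kg of limestone filler, x2 = kg of silica fume, x3 = kg of river sand, x4 = kg of GGBS.
min 0.047x1 + 0.843x2 + 0.031x3 + 0.12x4 subject to:
  0.12x1 + 1.54x2 + 0.02x3 + 0.79x4 ≥ 1.03   (28-day strength contribution)
  1x1 + 1x2 + 0.03x3 + 1x4 ≥ 2.97   (fines)
  0.03x1 + 0.03x2 + 0.01x3 + 0.07x4 ≤ 0.15   (CO₂ footprint)
  1x2 + 1x4 ≥ 1.68   (binder content)
  x1, x2, x3, x4 ≥ 0.
The minimum-cost mix takes nothing from river sand — only limestone filler, silica fume, GGBS. There the fines, CO₂ footprint, binder content constraints are tight.
So limestone filler = 1.29 kg, silica fume = 0.1575 kg, GGBS = 1.522 kg.
Objective = 0.047·1.29 + 0.843·0.1575 + 0.12·1.522 = 0.37604.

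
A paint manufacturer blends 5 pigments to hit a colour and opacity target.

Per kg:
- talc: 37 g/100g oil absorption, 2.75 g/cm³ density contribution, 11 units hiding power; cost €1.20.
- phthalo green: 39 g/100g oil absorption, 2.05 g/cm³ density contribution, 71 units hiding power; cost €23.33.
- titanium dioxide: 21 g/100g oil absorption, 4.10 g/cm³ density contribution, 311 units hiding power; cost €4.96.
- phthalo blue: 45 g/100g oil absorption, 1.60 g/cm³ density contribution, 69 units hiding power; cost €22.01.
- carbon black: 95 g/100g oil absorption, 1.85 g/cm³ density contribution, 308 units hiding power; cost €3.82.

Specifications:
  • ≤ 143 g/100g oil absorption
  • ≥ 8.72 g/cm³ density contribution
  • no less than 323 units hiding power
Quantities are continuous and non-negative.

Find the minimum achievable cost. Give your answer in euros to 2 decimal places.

€6.78

Set it up as a linear program. Let x1 = kg of talc, x2 = kg of phthalo green, x3 = kg of titanium dioxide, x4 = kg of phthalo blue, x5 = kg of carbon black.
Minimize 1.2x1 + 23.33x2 + 4.96x3 + 22.01x4 + 3.82x5 s.t.:
  37x1 + 39x2 + 21x3 + 45x4 + 95x5 ≤ 143   (oil absorption)
  2.75x1 + 2.05x2 + 4.1x3 + 1.6x4 + 1.85x5 ≥ 8.72   (density contribution)
  11x1 + 71x2 + 311x3 + 69x4 + 308x5 ≥ 323   (hiding power)
  x1, x2, x3, x4, x5 ≥ 0.
The optimal basis is {talc, titanium dioxide, carbon black}; phthalo green, phthalo blue drop out. There the oil absorption, density contribution, hiding power constraints are tight.
So talc = 2.19 kg, titanium dioxide = 0.4036 kg, carbon black = 0.5629 kg.
Hence cost = 1.2·2.19 + 4.96·0.4036 + 3.82·0.5629 = €6.7801.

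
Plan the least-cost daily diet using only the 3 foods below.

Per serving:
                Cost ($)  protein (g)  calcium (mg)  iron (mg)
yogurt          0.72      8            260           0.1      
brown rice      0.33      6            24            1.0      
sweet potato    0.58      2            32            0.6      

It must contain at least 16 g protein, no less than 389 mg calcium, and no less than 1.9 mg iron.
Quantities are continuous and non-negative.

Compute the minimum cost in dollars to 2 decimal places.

Set it up as a linear program. Let x1 = servings of yogurt, x2 = servings of brown rice, x3 = servings of sweet potato.
Minimize 0.72x1 + 0.33x2 + 0.58x3 subject to:
  8x1 + 6x2 + 2x3 ≥ 16   (protein)
  260x1 + 24x2 + 32x3 ≥ 389   (calcium)
  0.1x1 + 1x2 + 0.6x3 ≥ 1.9   (iron)
  x1, x2, x3 ≥ 0.
At the optimum only yogurt, brown rice are positive (sweet potato = 0). Binding constraints: calcium and iron.
Solving gives x1 = 1.333, x2 = 1.767.
Objective = 0.72·1.333 + 0.33·1.767 = 1.5429.

$1.54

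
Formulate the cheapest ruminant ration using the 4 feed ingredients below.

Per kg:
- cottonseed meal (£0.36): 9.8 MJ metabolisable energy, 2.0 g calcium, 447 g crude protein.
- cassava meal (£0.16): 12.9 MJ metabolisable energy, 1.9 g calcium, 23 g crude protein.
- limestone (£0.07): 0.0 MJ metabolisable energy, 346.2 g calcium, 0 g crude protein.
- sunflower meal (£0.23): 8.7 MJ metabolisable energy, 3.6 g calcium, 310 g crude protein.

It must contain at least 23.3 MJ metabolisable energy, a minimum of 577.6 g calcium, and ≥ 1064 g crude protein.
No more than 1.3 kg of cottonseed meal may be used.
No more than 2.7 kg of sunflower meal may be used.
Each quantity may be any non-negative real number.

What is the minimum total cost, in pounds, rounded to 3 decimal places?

Let x1 = kg of cottonseed meal, x2 = kg of cassava meal, x3 = kg of limestone, x4 = kg of sunflower meal.
min 0.36x1 + 0.16x2 + 0.07x3 + 0.23x4 s.t.:
  9.8x1 + 12.9x2 + 8.7x4 ≥ 23.3   (metabolisable energy)
  2x1 + 1.9x2 + 346.2x3 + 3.6x4 ≥ 577.6   (calcium)
  447x1 + 23x2 + 310x4 ≥ 1064   (crude protein)
  x1 ≤ 1.3
  x4 ≤ 2.7
  x1, x2, x3, x4 ≥ 0.
The optimal basis is {cottonseed meal, limestone, sunflower meal}; cassava meal drops out. The calcium, crude protein, the sunflower meal cap requirements are met with equality.
Optimal quantities: cottonseed meal = 0.5078 kg, limestone = 1.637 kg, sunflower meal = 2.7 kg.
Objective = 0.36·0.5078 + 0.07·1.637 + 0.23·2.7 = 0.91840.

£0.918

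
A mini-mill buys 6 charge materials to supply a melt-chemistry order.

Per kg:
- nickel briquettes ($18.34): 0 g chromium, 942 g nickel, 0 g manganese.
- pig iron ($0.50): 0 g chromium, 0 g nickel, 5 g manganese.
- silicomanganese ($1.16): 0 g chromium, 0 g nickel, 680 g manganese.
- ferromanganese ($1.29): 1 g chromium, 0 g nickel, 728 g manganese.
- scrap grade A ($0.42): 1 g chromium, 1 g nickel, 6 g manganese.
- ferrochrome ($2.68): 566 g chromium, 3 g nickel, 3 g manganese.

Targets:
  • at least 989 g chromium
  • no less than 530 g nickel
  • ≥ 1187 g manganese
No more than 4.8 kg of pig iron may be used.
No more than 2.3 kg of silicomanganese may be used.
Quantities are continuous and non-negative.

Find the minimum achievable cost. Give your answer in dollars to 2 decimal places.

$16.92

Let x1 = kg of nickel briquettes, x2 = kg of pig iron, x3 = kg of silicomanganese, x4 = kg of ferromanganese, x5 = kg of scrap grade A, x6 = kg of ferrochrome.
Minimize 18.34x1 + 0.5x2 + 1.16x3 + 1.29x4 + 0.42x5 + 2.68x6 s.t.:
  1x4 + 1x5 + 566x6 ≥ 989   (chromium)
  942x1 + 1x5 + 3x6 ≥ 530   (nickel)
  5x2 + 680x3 + 728x4 + 6x5 + 3x6 ≥ 1187   (manganese)
  x2 ≤ 4.8
  x3 ≤ 2.3
  x1, x2, x3, x4, x5, x6 ≥ 0.
The minimum-cost mix takes nothing from pig iron, ferromanganese, scrap grade A — only nickel briquettes, silicomanganese, ferrochrome. The chromium, nickel, manganese requirements are met with equality.
So nickel briquettes = 0.5571 kg, silicomanganese = 1.738 kg, ferrochrome = 1.747 kg.
Hence cost = 18.34·0.5571 + 1.16·1.738 + 2.68·1.747 = $16.9153.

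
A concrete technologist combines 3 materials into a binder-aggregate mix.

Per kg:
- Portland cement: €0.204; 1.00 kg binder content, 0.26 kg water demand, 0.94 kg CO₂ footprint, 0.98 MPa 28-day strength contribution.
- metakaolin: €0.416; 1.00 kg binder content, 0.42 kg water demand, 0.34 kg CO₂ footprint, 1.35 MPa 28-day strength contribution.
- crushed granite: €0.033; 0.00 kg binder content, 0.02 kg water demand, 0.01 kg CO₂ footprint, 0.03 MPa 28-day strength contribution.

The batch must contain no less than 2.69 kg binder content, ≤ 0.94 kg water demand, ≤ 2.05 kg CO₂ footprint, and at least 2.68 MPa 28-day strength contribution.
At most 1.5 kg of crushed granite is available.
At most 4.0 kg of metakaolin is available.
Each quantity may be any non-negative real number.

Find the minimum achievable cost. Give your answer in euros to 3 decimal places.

€0.718

Set it up as a linear program. Let x1 = kg of Portland cement, x2 = kg of metakaolin, x3 = kg of crushed granite.
Minimise 0.204x1 + 0.416x2 + 0.033x3 with:
  1x1 + 1x2 ≥ 2.69   (binder content)
  0.26x1 + 0.42x2 + 0.02x3 ≤ 0.94   (water demand)
  0.94x1 + 0.34x2 + 0.01x3 ≤ 2.05   (CO₂ footprint)
  0.98x1 + 1.35x2 + 0.03x3 ≥ 2.68   (28-day strength contribution)
  x3 ≤ 1.5
  x2 ≤ 4
  x1, x2, x3 ≥ 0.
At the optimum only Portland cement, metakaolin are positive (crushed granite = 0). There the binder content and CO₂ footprint constraints are tight.
That vertex is x1 = 1.892, x2 = 0.7977.
Objective = 0.204·1.892 + 0.416·0.7977 = 0.71781.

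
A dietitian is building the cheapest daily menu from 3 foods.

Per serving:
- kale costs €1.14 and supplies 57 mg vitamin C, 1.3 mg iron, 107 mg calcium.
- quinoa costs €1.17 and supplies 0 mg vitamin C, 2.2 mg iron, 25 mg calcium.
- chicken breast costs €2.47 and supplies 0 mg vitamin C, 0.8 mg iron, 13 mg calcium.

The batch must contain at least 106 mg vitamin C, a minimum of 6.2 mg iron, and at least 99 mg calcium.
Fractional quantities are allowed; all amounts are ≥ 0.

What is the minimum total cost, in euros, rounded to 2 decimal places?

Let x1 = servings of kale, x2 = servings of quinoa, x3 = servings of chicken breast.
Minimise 1.14x1 + 1.17x2 + 2.47x3 s.t.:
  57x1 ≥ 106   (vitamin C)
  1.3x1 + 2.2x2 + 0.8x3 ≥ 6.2   (iron)
  107x1 + 25x2 + 13x3 ≥ 99   (calcium)
  x1, x2, x3 ≥ 0.
The minimum-cost mix takes nothing from chicken breast — only kale, quinoa. There the vitamin C and iron constraints are tight.
Solving gives x1 = 1.86, x2 = 1.719.
Cost = 1.14·1.86 + 1.17·1.719 = 4.1316.

€4.13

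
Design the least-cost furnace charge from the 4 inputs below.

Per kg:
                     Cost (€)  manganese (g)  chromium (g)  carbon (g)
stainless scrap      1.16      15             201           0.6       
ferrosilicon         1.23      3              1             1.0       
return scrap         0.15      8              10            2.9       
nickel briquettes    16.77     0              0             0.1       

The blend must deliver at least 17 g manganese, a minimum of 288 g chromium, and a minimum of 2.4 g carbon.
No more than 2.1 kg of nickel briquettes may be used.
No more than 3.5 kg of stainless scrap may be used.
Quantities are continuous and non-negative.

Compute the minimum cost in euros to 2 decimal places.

Treat it as an LP. Let x1 = kg of stainless scrap, x2 = kg of ferrosilicon, x3 = kg of return scrap, x4 = kg of nickel briquettes.
Minimize 1.16x1 + 1.23x2 + 0.15x3 + 16.77x4 subject to:
  15x1 + 3x2 + 8x3 ≥ 17   (manganese)
  201x1 + 1x2 + 10x3 ≥ 288   (chromium)
  0.6x1 + 1x2 + 2.9x3 + 0.1x4 ≥ 2.4   (carbon)
  x4 ≤ 2.1
  x1 ≤ 3.5
  x1, x2, x3, x4 ≥ 0.
The optimal basis is {stainless scrap, return scrap}; ferrosilicon, nickel briquettes drop out. The chromium and carbon requirements are met with equality.
That vertex is x1 = 1.406, x3 = 0.5367.
Cost = 1.16·1.406 + 0.15·0.5367 = 1.7115.

€1.71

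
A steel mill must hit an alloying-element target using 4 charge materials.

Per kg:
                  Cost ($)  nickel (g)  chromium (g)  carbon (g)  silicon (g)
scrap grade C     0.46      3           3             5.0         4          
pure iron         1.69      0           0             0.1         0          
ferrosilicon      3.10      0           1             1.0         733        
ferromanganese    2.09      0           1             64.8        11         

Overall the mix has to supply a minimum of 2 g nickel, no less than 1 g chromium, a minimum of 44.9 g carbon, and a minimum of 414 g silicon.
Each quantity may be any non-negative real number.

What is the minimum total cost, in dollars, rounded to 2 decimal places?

Let x1 = kg of scrap grade C, x2 = kg of pure iron, x3 = kg of ferrosilicon, x4 = kg of ferromanganese.
Minimize 0.46x1 + 1.69x2 + 3.1x3 + 2.09x4 with:
  3x1 ≥ 2   (nickel)
  3x1 + 1x3 + 1x4 ≥ 1   (chromium)
  5x1 + 0.1x2 + 1x3 + 64.8x4 ≥ 44.9   (carbon)
  4x1 + 733x3 + 11x4 ≥ 414   (silicon)
  x1, x2, x3, x4 ≥ 0.
The optimal basis is {scrap grade C, ferrosilicon, ferromanganese}; pure iron drops out. There the nickel, carbon, silicon constraints are tight.
That vertex is x1 = 0.6667, x3 = 0.5517, x4 = 0.6329.
Objective = 0.46·0.6667 + 3.1·0.5517 + 2.09·0.6329 = 3.3397.

$3.34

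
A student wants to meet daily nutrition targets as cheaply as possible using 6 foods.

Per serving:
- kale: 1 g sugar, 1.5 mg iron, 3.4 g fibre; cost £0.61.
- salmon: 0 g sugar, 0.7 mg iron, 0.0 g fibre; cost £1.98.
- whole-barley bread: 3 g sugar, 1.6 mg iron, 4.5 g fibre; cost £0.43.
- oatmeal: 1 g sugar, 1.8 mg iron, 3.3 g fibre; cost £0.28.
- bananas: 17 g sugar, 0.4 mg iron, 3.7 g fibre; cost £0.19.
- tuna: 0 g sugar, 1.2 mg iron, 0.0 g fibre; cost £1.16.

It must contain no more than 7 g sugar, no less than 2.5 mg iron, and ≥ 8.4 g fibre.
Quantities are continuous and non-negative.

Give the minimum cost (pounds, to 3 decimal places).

Treat it as an LP. Let x1 = servings of kale, x2 = servings of salmon, x3 = servings of whole-barley bread, x4 = servings of oatmeal, x5 = servings of bananas, x6 = servings of tuna.
Minimise 0.61x1 + 1.98x2 + 0.43x3 + 0.28x4 + 0.19x5 + 1.16x6 with:
  1x1 + 3x3 + 1x4 + 17x5 ≤ 7   (sugar)
  1.5x1 + 0.7x2 + 1.6x3 + 1.8x4 + 0.4x5 + 1.2x6 ≥ 2.5   (iron)
  3.4x1 + 4.5x3 + 3.3x4 + 3.7x5 ≥ 8.4   (fibre)
  x1, x2, x3, x4, x5, x6 ≥ 0.
The minimum-cost mix takes nothing from kale, salmon, whole-barley bread, tuna — only oatmeal, bananas. The sugar and fibre requirements are met with equality.
Solving gives x4 = 2.231, x5 = 0.2805.
Objective = 0.28·2.231 + 0.19·0.2805 = 0.67798.

£0.678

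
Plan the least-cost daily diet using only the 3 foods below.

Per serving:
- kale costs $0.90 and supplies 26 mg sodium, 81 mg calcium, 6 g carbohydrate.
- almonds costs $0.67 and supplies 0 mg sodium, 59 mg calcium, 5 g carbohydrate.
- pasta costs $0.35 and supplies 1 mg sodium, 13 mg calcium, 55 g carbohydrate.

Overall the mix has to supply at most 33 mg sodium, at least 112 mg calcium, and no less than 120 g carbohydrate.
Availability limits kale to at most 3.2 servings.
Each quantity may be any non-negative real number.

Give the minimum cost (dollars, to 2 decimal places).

Treat it as an LP. Let x1 = servings of kale, x2 = servings of almonds, x3 = servings of pasta.
min 0.9x1 + 0.67x2 + 0.35x3 with:
  26x1 + 1x3 ≤ 33   (sodium)
  81x1 + 59x2 + 13x3 ≥ 112   (calcium)
  6x1 + 5x2 + 55x3 ≥ 120   (carbohydrate)
  x1 ≤ 3.2
  x1, x2, x3 ≥ 0.
The cheapest feasible vertex uses only kale, pasta; almonds is not used. Binding constraints: calcium and carbohydrate.
Solving gives x1 = 1.051, x3 = 2.067.
Total cost: 0.9·1.051 + 0.35·2.067 = 1.6694.

$1.67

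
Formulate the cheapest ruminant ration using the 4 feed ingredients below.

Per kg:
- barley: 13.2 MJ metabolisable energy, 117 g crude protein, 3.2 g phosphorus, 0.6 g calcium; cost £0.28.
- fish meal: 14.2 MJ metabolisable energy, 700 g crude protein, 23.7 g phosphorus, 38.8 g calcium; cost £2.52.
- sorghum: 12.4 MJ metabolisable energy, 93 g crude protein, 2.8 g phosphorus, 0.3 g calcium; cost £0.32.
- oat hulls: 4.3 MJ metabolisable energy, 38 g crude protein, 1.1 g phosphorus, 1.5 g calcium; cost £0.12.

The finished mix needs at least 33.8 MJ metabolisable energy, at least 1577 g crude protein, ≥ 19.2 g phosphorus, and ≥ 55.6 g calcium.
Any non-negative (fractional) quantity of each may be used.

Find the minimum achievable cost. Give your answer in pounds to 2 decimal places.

Set it up as a linear program. Let x1 = kg of barley, x2 = kg of fish meal, x3 = kg of sorghum, x4 = kg of oat hulls.
min 0.28x1 + 2.52x2 + 0.32x3 + 0.12x4 subject to:
  13.2x1 + 14.2x2 + 12.4x3 + 4.3x4 ≥ 33.8   (metabolisable energy)
  117x1 + 700x2 + 93x3 + 38x4 ≥ 1577   (crude protein)
  3.2x1 + 23.7x2 + 2.8x3 + 1.1x4 ≥ 19.2   (phosphorus)
  0.6x1 + 38.8x2 + 0.3x3 + 1.5x4 ≥ 55.6   (calcium)
  x1, x2, x3, x4 ≥ 0.
The cheapest feasible vertex uses only barley, oat hulls; fish meal, sorghum are not used. Binding constraints: crude protein and calcium.
Solving gives x1 = 1.655, x4 = 36.4.
Total cost: 0.28·1.655 + 0.12·36.4 = 4.8314.

£4.83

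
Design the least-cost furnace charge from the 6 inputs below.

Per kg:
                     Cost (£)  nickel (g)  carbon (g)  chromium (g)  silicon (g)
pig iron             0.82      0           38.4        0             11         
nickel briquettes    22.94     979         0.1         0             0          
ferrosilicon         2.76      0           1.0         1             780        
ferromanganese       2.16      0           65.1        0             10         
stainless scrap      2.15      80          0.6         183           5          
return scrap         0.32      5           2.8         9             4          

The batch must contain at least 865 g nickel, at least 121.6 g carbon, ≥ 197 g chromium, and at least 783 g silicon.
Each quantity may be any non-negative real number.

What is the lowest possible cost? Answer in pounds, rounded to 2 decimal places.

£25.75

Let x1 = kg of pig iron, x2 = kg of nickel briquettes, x3 = kg of ferrosilicon, x4 = kg of ferromanganese, x5 = kg of stainless scrap, x6 = kg of return scrap.
Minimize 0.82x1 + 22.94x2 + 2.76x3 + 2.16x4 + 2.15x5 + 0.32x6 s.t.:
  979x2 + 80x5 + 5x6 ≥ 865   (nickel)
  38.4x1 + 0.1x2 + 1x3 + 65.1x4 + 0.6x5 + 2.8x6 ≥ 121.6   (carbon)
  1x3 + 183x5 + 9x6 ≥ 197   (chromium)
  11x1 + 780x3 + 10x4 + 5x5 + 4x6 ≥ 783   (silicon)
  x1, x2, x3, x4, x5, x6 ≥ 0.
The optimal basis is {pig iron, nickel briquettes, ferrosilicon, stainless scrap}; ferromanganese, return scrap drop out. Binding constraints: nickel, carbon, chromium, silicon.
So pig iron = 3.123 kg, nickel briquettes = 0.796 kg, ferrosilicon = 0.9529 kg, stainless scrap = 1.071 kg.
Cost = 0.82·3.123 + 22.94·0.796 + 2.76·0.9529 + 2.15·1.071 = 25.7538.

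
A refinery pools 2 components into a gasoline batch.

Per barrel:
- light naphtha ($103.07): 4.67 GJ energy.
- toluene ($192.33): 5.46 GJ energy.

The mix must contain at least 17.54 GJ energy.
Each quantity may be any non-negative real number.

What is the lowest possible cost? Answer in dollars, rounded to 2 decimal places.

$387.12

This is a linear program. Let x1 = barrels of light naphtha, x2 = barrels of toluene.
Minimize 103.07x1 + 192.33x2 subject to:
  4.67x1 + 5.46x2 ≥ 17.54   (energy)
  x1, x2 ≥ 0.
The optimal basis is {light naphtha}; toluene drops out. There the energy constraint is tight.
So light naphtha = 3.7559 barrels.
Total cost: 103.07·3.7559 = 387.1206.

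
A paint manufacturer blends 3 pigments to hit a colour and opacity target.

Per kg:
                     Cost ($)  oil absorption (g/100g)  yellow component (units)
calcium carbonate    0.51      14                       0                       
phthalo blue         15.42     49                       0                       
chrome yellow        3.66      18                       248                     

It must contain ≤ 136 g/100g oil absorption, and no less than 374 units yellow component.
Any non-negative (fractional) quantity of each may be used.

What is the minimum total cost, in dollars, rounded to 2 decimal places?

$5.52

Treat it as an LP. Let x1 = kg of calcium carbonate, x2 = kg of phthalo blue, x3 = kg of chrome yellow.
Minimise 0.51x1 + 15.42x2 + 3.66x3 subject to:
  14x1 + 49x2 + 18x3 ≤ 136   (oil absorption)
  248x3 ≥ 374   (yellow component)
  x1, x2, x3 ≥ 0.
At the optimum only chrome yellow is positive (calcium carbonate, phthalo blue = 0). There the yellow component constraint is tight.
Optimal quantities: chrome yellow = 1.508 kg.
Total cost: 3.66·1.508 = 5.5193.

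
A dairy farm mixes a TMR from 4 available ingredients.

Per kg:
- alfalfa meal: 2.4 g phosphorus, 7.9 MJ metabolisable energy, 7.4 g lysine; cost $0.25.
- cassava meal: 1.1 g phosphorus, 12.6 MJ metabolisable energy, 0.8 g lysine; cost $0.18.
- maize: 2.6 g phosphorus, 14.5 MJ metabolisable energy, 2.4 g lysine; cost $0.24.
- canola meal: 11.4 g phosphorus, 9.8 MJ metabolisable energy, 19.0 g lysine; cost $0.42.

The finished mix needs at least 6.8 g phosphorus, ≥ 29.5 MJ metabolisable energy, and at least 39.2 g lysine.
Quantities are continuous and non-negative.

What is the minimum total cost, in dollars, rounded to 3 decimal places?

Treat it as an LP. Let x1 = kg of alfalfa meal, x2 = kg of cassava meal, x3 = kg of maize, x4 = kg of canola meal.
Minimize 0.25x1 + 0.18x2 + 0.24x3 + 0.42x4 with:
  2.4x1 + 1.1x2 + 2.6x3 + 11.4x4 ≥ 6.8   (phosphorus)
  7.9x1 + 12.6x2 + 14.5x3 + 9.8x4 ≥ 29.5   (metabolisable energy)
  7.4x1 + 0.8x2 + 2.4x3 + 19x4 ≥ 39.2   (lysine)
  x1, x2, x3, x4 ≥ 0.
The minimum-cost mix takes nothing from alfalfa meal, maize — only cassava meal, canola meal. Binding constraints: metabolisable energy and lysine.
So cassava meal = 0.7615 kg, canola meal = 2.031 kg.
Objective = 0.18·0.7615 + 0.42·2.031 = 0.99009.

$0.990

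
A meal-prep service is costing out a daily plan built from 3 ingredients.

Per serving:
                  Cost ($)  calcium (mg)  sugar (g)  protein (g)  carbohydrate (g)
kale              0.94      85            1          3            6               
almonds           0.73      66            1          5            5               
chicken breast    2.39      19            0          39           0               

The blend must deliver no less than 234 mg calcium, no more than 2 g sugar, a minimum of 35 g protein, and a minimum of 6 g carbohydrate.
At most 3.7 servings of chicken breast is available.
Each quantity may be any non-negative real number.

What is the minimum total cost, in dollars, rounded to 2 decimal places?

$9.93

Set it up as a linear program. Let x1 = servings of kale, x2 = servings of almonds, x3 = servings of chicken breast.
Minimize 0.94x1 + 0.73x2 + 2.39x3 subject to:
  85x1 + 66x2 + 19x3 ≥ 234   (calcium)
  1x1 + 1x2 ≤ 2   (sugar)
  3x1 + 5x2 + 39x3 ≥ 35   (protein)
  6x1 + 5x2 ≥ 6   (carbohydrate)
  x3 ≤ 3.7
  x1, x2, x3 ≥ 0.
The optimal basis is {kale, chicken breast}; almonds drops out. There the calcium and sugar constraints are tight.
So kale = 2 servings, chicken breast = 3.368 servings.
Hence cost = 0.94·2 + 2.39·3.368 = $9.9295.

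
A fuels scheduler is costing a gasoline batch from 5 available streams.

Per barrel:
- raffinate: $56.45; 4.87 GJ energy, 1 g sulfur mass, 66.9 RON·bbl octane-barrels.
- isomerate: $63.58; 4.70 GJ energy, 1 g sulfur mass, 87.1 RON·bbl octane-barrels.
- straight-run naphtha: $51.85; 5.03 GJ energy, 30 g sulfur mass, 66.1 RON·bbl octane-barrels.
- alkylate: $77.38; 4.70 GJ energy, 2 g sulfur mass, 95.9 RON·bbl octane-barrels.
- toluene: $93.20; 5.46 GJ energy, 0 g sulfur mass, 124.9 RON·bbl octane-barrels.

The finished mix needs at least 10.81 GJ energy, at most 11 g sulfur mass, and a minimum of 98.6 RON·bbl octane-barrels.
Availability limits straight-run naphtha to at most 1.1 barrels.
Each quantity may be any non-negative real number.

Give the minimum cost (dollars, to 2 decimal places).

$123.35

Treat it as an LP. Let x1 = barrels of raffinate, x2 = barrels of isomerate, x3 = barrels of straight-run naphtha, x4 = barrels of alkylate, x5 = barrels of toluene.
Minimise 56.45x1 + 63.58x2 + 51.85x3 + 77.38x4 + 93.2x5 s.t.:
  4.87x1 + 4.7x2 + 5.03x3 + 4.7x4 + 5.46x5 ≥ 10.81   (energy)
  1x1 + 1x2 + 30x3 + 2x4 ≤ 11   (sulfur mass)
  66.9x1 + 87.1x2 + 66.1x3 + 95.9x4 + 124.9x5 ≥ 98.6   (octane-barrels)
  x3 ≤ 1.1
  x1, x2, x3, x4, x5 ≥ 0.
At the optimum only raffinate, straight-run naphtha are positive (isomerate, alkylate, toluene = 0). There the energy and sulfur mass constraints are tight.
Optimal quantities: raffinate = 1.90664 barrels, straight-run naphtha = 0.303112 barrels.
Total cost: 56.45·1.90664 + 51.85·0.303112 = 123.3462.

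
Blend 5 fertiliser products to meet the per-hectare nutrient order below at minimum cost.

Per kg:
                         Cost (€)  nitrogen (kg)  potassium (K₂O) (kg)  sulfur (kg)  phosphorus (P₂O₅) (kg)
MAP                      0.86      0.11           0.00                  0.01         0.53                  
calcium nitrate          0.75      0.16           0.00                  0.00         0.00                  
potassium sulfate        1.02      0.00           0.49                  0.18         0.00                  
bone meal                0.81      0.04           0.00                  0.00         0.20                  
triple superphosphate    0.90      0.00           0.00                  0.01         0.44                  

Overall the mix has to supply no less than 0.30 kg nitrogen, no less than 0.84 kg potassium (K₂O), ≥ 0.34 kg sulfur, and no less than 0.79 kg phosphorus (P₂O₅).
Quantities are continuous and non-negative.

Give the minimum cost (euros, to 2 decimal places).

€3.76

Set it up as a linear program. Let x1 = kg of MAP, x2 = kg of calcium nitrate, x3 = kg of potassium sulfate, x4 = kg of bone meal, x5 = kg of triple superphosphate.
Minimize 0.86x1 + 0.75x2 + 1.02x3 + 0.81x4 + 0.9x5 subject to:
  0.11x1 + 0.16x2 + 0.04x4 ≥ 0.3   (nitrogen)
  0.49x3 ≥ 0.84   (potassium (K₂O))
  0.01x1 + 0.18x3 + 0.01x5 ≥ 0.34   (sulfur)
  0.53x1 + 0.2x4 + 0.44x5 ≥ 0.79   (phosphorus (P₂O₅))
  x1, x2, x3, x4, x5 ≥ 0.
At the optimum only MAP, calcium nitrate, potassium sulfate are positive (bone meal, triple superphosphate = 0). Binding constraints: nitrogen, sulfur, phosphorus (P₂O₅).
So MAP = 1.491 kg, calcium nitrate = 0.8502 kg, potassium sulfate = 1.806 kg.
Hence cost = 0.86·1.491 + 0.75·0.8502 + 1.02·1.806 = €3.7620.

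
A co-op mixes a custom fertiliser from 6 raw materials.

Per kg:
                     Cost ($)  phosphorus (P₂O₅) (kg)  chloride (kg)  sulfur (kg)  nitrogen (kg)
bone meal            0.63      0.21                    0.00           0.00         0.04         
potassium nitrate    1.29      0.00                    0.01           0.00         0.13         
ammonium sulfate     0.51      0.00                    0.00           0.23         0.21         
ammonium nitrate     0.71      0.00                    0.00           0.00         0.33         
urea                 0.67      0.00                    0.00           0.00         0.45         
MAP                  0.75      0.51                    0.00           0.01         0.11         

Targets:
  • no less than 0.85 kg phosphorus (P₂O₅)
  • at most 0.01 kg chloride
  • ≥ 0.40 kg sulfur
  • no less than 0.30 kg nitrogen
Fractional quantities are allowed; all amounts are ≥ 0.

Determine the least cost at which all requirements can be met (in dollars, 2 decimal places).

$2.10

Set it up as a linear program. Let x1 = kg of bone meal, x2 = kg of potassium nitrate, x3 = kg of ammonium sulfate, x4 = kg of ammonium nitrate, x5 = kg of urea, x6 = kg of MAP.
min 0.63x1 + 1.29x2 + 0.51x3 + 0.71x4 + 0.67x5 + 0.75x6 with:
  0.21x1 + 0.51x6 ≥ 0.85   (phosphorus (P₂O₅))
  0.01x2 ≤ 0.01   (chloride)
  0.23x3 + 0.01x6 ≥ 0.4   (sulfur)
  0.04x1 + 0.13x2 + 0.21x3 + 0.33x4 + 0.45x5 + 0.11x6 ≥ 0.3   (nitrogen)
  x1, x2, x3, x4, x5, x6 ≥ 0.
The minimum-cost mix takes nothing from bone meal, potassium nitrate, ammonium nitrate, urea — only ammonium sulfate, MAP. Binding constraints: phosphorus (P₂O₅) and sulfur.
So ammonium sulfate = 1.667 kg, MAP = 1.667 kg.
Hence cost = 0.51·1.667 + 0.75·1.667 = $2.1004.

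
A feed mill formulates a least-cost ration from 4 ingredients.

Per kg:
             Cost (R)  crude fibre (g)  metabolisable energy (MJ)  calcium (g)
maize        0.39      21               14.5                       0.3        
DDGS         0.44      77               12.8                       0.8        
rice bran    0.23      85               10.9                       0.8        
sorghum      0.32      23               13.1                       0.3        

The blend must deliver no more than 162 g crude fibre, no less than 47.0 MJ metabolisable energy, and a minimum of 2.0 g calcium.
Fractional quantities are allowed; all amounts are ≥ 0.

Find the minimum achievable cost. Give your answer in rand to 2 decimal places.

R1.90

Set it up as a linear program. Let x1 = kg of maize, x2 = kg of DDGS, x3 = kg of rice bran, x4 = kg of sorghum.
Minimise 0.39x1 + 0.44x2 + 0.23x3 + 0.32x4 s.t.:
  21x1 + 77x2 + 85x3 + 23x4 ≤ 162   (crude fibre)
  14.5x1 + 12.8x2 + 10.9x3 + 13.1x4 ≥ 47   (metabolisable energy)
  0.3x1 + 0.8x2 + 0.8x3 + 0.3x4 ≥ 2   (calcium)
  x1, x2, x3, x4 ≥ 0.
The cheapest feasible vertex uses only DDGS, sorghum; maize, rice bran are not used. There the crude fibre and calcium constraints are tight.
Solving gives x2 = 0.5532, x4 = 5.191.
Total cost: 0.44·0.5532 + 0.32·5.191 = 1.9045.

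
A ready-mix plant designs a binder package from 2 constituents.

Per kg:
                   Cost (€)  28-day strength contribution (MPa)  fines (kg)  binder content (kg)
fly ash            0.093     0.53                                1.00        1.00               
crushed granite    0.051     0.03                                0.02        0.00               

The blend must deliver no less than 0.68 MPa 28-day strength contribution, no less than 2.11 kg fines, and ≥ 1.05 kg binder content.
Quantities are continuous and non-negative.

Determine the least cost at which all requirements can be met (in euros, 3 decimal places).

This is a linear program. Let x1 = kg of fly ash, x2 = kg of crushed granite.
Minimize 0.093x1 + 0.051x2 s.t.:
  0.53x1 + 0.03x2 ≥ 0.68   (28-day strength contribution)
  1x1 + 0.02x2 ≥ 2.11   (fines)
  1x1 ≥ 1.05   (binder content)
  x1, x2 ≥ 0.
The optimal basis is {fly ash}; crushed granite drops out. The fines requirement is met with equality.
So fly ash = 2.11 kg.
Cost = 0.093·2.11 = 0.19623.

€0.196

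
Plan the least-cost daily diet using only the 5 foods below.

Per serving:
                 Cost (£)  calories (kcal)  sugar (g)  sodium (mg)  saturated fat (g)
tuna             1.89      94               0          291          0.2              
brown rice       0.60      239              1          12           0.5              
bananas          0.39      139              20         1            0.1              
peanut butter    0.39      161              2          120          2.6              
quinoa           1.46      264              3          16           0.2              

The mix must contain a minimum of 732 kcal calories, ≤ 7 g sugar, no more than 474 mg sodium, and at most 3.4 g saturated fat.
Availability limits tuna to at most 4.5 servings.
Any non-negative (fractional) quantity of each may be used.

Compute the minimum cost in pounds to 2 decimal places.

Let x1 = servings of tuna, x2 = servings of brown rice, x3 = servings of bananas, x4 = servings of peanut butter, x5 = servings of quinoa.
Minimize 1.89x1 + 0.6x2 + 0.39x3 + 0.39x4 + 1.46x5 subject to:
  94x1 + 239x2 + 139x3 + 161x4 + 264x5 ≥ 732   (calories)
  1x2 + 20x3 + 2x4 + 3x5 ≤ 7   (sugar)
  291x1 + 12x2 + 1x3 + 120x4 + 16x5 ≤ 474   (sodium)
  0.2x1 + 0.5x2 + 0.1x3 + 2.6x4 + 0.2x5 ≤ 3.4   (saturated fat)
  x1 ≤ 4.5
  x1, x2, x3, x4, x5 ≥ 0.
The cheapest feasible vertex uses only brown rice, peanut butter; tuna, bananas, quinoa are not used. There the calories and saturated fat constraints are tight.
Optimal quantities: brown rice = 2.507 servings, peanut butter = 0.8257 servings.
Objective = 0.6·2.507 + 0.39·0.8257 = 1.8262.

£1.83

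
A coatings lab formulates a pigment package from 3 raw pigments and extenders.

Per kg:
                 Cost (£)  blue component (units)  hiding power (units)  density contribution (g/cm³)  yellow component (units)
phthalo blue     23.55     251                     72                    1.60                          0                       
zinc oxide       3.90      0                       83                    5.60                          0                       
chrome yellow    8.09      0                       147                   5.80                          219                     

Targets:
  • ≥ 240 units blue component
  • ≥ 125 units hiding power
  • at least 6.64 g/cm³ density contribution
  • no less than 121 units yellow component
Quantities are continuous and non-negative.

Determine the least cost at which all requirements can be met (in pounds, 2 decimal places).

Set it up as a linear program. Let x1 = kg of phthalo blue, x2 = kg of zinc oxide, x3 = kg of chrome yellow.
Minimize 23.55x1 + 3.9x2 + 8.09x3 with:
  251x1 ≥ 240   (blue component)
  72x1 + 83x2 + 147x3 ≥ 125   (hiding power)
  1.6x1 + 5.6x2 + 5.8x3 ≥ 6.64   (density contribution)
  219x3 ≥ 121   (yellow component)
  x1, x2, x3 ≥ 0.
The optimal mix uses every input. The blue component, density contribution, yellow component requirements are met with equality.
So phthalo blue = 0.95618 kg, zinc oxide = 0.34028 kg, chrome yellow = 0.55251 kg.
Hence cost = 23.55·0.95618 + 3.9·0.34028 + 8.09·0.55251 = £28.3149.

£28.31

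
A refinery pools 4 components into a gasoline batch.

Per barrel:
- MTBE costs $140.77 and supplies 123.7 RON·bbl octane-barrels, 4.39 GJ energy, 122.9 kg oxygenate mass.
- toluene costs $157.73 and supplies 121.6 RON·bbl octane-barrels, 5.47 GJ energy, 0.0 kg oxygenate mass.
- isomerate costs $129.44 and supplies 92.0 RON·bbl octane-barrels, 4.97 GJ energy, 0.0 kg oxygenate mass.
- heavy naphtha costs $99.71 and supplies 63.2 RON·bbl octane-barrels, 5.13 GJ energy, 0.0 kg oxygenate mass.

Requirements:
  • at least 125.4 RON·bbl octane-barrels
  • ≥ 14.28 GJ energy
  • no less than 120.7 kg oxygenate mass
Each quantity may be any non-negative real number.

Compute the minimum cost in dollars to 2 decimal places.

$332.01

Let x1 = barrels of MTBE, x2 = barrels of toluene, x3 = barrels of isomerate, x4 = barrels of heavy naphtha.
Minimise 140.77x1 + 157.73x2 + 129.44x3 + 99.71x4 subject to:
  123.7x1 + 121.6x2 + 92x3 + 63.2x4 ≥ 125.4   (octane-barrels)
  4.39x1 + 5.47x2 + 4.97x3 + 5.13x4 ≥ 14.28   (energy)
  122.9x1 ≥ 120.7   (oxygenate mass)
  x1, x2, x3, x4 ≥ 0.
The minimum-cost mix takes nothing from toluene, isomerate — only MTBE, heavy naphtha. Binding constraints: energy and oxygenate mass.
Solving gives x1 = 0.9821, x4 = 1.9432.
Total cost: 140.77·0.9821 + 99.71·1.9432 = 332.0067.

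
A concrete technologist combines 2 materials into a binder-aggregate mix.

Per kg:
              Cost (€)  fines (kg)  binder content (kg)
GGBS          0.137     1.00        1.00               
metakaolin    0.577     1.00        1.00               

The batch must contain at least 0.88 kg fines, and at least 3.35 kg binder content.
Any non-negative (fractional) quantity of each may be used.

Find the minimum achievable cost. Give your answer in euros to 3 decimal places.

Let x1 = kg of GGBS, x2 = kg of metakaolin.
min 0.137x1 + 0.577x2 s.t.:
  1x1 + 1x2 ≥ 0.88   (fines)
  1x1 + 1x2 ≥ 3.35   (binder content)
  x1, x2 ≥ 0.
The minimum-cost mix takes nothing from metakaolin — only GGBS. Binding constraint: binder content.
Solving gives x1 = 3.35.
Cost = 0.137·3.35 = 0.45895.

€0.459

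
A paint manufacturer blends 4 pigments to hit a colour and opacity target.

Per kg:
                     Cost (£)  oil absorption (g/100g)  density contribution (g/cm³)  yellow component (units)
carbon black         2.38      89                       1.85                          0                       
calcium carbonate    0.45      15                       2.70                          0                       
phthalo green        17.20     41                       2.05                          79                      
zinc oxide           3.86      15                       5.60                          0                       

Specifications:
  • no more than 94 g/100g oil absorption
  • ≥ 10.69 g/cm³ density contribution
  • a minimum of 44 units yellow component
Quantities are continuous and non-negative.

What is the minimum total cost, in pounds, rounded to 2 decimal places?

£11.17

Let x1 = kg of carbon black, x2 = kg of calcium carbonate, x3 = kg of phthalo green, x4 = kg of zinc oxide.
min 2.38x1 + 0.45x2 + 17.2x3 + 3.86x4 with:
  89x1 + 15x2 + 41x3 + 15x4 ≤ 94   (oil absorption)
  1.85x1 + 2.7x2 + 2.05x3 + 5.6x4 ≥ 10.69   (density contribution)
  79x3 ≥ 44   (yellow component)
  x1, x2, x3, x4 ≥ 0.
The minimum-cost mix takes nothing from carbon black, zinc oxide — only calcium carbonate, phthalo green. There the density contribution and yellow component constraints are tight.
Solving gives x2 = 3.536, x3 = 0.557.
Total cost: 0.45·3.536 + 17.2·0.557 = 11.1716.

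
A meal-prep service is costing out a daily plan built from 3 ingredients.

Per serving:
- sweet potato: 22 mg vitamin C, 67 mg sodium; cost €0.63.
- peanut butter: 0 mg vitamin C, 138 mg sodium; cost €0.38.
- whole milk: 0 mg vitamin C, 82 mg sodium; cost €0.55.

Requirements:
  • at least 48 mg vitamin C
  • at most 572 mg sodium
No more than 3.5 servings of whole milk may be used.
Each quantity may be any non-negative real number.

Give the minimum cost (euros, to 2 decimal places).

Let x1 = servings of sweet potato, x2 = servings of peanut butter, x3 = servings of whole milk.
min 0.63x1 + 0.38x2 + 0.55x3 subject to:
  22x1 ≥ 48   (vitamin C)
  67x1 + 138x2 + 82x3 ≤ 572   (sodium)
  x3 ≤ 3.5
  x1, x2, x3 ≥ 0.
The cheapest feasible vertex uses only sweet potato; peanut butter, whole milk are not used. Binding constraint: vitamin C.
So sweet potato = 2.182 servings.
Total cost: 0.63·2.182 = 1.3747.

€1.37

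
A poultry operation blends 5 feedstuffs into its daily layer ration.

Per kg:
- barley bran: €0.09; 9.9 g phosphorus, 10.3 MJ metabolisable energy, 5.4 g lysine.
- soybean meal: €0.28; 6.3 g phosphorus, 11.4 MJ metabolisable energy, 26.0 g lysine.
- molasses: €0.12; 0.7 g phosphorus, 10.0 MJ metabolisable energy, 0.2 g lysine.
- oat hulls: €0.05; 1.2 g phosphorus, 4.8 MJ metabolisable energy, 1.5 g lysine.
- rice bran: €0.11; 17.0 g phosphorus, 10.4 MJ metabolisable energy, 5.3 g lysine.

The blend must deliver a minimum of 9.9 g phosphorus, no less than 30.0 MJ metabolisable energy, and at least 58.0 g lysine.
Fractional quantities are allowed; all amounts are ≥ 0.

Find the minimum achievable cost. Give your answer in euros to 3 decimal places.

€0.643

This is a linear program. Let x1 = kg of barley bran, x2 = kg of soybean meal, x3 = kg of molasses, x4 = kg of oat hulls, x5 = kg of rice bran.
min 0.09x1 + 0.28x2 + 0.12x3 + 0.05x4 + 0.11x5 with:
  9.9x1 + 6.3x2 + 0.7x3 + 1.2x4 + 17x5 ≥ 9.9   (phosphorus)
  10.3x1 + 11.4x2 + 10x3 + 4.8x4 + 10.4x5 ≥ 30   (metabolisable energy)
  5.4x1 + 26x2 + 0.2x3 + 1.5x4 + 5.3x5 ≥ 58   (lysine)
  x1, x2, x3, x4, x5 ≥ 0.
At the optimum only barley bran, soybean meal are positive (molasses, oat hulls, rice bran = 0). The metabolisable energy and lysine requirements are met with equality.
That vertex is x1 = 0.576, x2 = 2.111.
Total cost: 0.09·0.576 + 0.28·2.111 = 0.64292.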